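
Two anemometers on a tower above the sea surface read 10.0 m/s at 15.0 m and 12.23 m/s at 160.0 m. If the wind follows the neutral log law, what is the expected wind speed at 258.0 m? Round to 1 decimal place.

12.7 m/s

Log law: V ∝ ln(z/z₀). From the pair, with r = V₁/V₂ = 0.81766,
ln z₀ = (ln z₁ − r·ln z₂)/(1 − r) = (2.7081 − 0.81766×5.0752)/0.18234 = -7.9069 → z₀ = 0.0003682 m
V₃ = V₁ · ln(z₃/z₀)/ln(z₁/z₀) = 10.0 × 13.4598/10.6149 = 12.6801 m/s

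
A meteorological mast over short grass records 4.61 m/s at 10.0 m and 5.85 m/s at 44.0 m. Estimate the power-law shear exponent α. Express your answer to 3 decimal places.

Power law: V₂/V₁ = (z₂/z₁)^α ⇒ α = ln(V₂/V₁) / ln(z₂/z₁)
α = ln(5.85/4.61) / ln(44.0/10.0) = ln(1.2690) / ln(4.4000)
  = 0.23821 / 1.48160 = 0.16078

α ≈ 0.161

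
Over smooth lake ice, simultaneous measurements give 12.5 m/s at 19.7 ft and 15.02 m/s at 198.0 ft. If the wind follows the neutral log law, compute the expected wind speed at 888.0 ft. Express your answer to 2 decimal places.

Log law: V ∝ ln(z/z₀). From the pair, with r = V₁/V₂ = 0.83222,
ln z₀ = (ln z₁ − r·ln z₂)/(1 − r) = (2.9806 − 0.83222×5.2883)/0.16778 = -8.4660 → z₀ = 0.0002105 ft
V₃ = V₁ · ln(z₃/z₀)/ln(z₁/z₀) = 12.5 × 15.2550/11.4467 = 16.6588 m/s

16.66 m/s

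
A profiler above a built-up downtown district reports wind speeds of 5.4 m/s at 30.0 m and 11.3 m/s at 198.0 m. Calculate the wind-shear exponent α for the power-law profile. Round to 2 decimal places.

α ≈ 0.39

Power law: V₂/V₁ = (z₂/z₁)^α ⇒ α = ln(V₂/V₁) / ln(z₂/z₁)
α = ln(11.3/5.4) / ln(198.0/30.0) = ln(2.0926) / ln(6.6000)
  = 0.73840 / 1.88707 = 0.39130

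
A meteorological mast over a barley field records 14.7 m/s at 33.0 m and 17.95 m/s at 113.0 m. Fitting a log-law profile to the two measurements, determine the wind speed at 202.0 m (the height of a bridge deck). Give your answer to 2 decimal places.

19.48 m/s

Log law: V ∝ ln(z/z₀). From the pair, with r = V₁/V₂ = 0.81894,
ln z₀ = (ln z₁ − r·ln z₂)/(1 − r) = (3.4965 − 0.81894×4.7274)/0.18106 = -2.0709 → z₀ = 0.1261 m
V₃ = V₁ · ln(z₃/z₀)/ln(z₁/z₀) = 14.7 × 7.3791/5.5674 = 19.4837 m/s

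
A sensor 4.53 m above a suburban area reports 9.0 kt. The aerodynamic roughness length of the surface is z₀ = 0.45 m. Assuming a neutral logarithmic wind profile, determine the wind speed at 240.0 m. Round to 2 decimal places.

Log law: V(z) ∝ ln(z/z₀), so V₂/V₁ = ln(z₂/z₀) / ln(z₁/z₀).
ln(240.0/0.45) = 6.2791, ln(4.53/0.45) = 2.3092
V₂ = 9.0 × 6.2791/2.3092 = 9.0 × 2.7192 = 24.4724 kt

24.47 kt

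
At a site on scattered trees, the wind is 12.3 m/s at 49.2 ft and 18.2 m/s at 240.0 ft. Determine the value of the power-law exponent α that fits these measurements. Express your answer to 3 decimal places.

Power law: V₂/V₁ = (z₂/z₁)^α ⇒ α = ln(V₂/V₁) / ln(z₂/z₁)
α = ln(18.2/12.3) / ln(240.0/49.2) = ln(1.4797) / ln(4.8780)
  = 0.39182 / 1.58475 = 0.24725

α ≈ 0.247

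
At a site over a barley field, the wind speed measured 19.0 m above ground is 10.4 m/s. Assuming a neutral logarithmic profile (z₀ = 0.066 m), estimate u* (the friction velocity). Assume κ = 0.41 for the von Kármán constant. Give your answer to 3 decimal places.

Log law: V(z) = (u*/κ) · ln(z/z₀) ⇒ u* = κ · V / ln(z/z₀)
u* = 0.41 × 10.4 / ln(19.0/0.066) = 0.41 × 10.4 / 5.6625
   = 4.2640 / 5.6625 = 0.7530 m/s

u* ≈ 0.753 m/s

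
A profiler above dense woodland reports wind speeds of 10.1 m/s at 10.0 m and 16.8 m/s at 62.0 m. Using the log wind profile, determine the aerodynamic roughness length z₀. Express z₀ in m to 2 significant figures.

Log law: V(z) ∝ ln(z/z₀). With r = V₁/V₂ = 10.1/16.8 = 0.60119,
r · ln(z₂/z₀) = ln(z₁/z₀) ⇒ ln z₀ = (ln z₁ − r·ln z₂)/(1 − r)
ln z₀ = (2.30259 − 0.60119×4.12713) / 0.39881 = -0.4479
z₀ = exp(-0.4479) = 0.6390 m

z₀ ≈ 0.64 m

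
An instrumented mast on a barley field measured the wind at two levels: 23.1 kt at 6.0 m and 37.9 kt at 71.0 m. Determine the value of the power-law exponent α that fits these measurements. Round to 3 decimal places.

α ≈ 0.200

Power law: V₂/V₁ = (z₂/z₁)^α ⇒ α = ln(V₂/V₁) / ln(z₂/z₁)
α = ln(37.9/23.1) / ln(71.0/6.0) = ln(1.6407) / ln(11.8333)
  = 0.49512 / 2.47092 = 0.20038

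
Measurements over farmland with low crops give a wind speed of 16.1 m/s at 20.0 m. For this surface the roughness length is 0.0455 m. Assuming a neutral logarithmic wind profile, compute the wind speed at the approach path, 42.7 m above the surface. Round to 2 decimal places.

18.11 m/s

Log law: V(z) ∝ ln(z/z₀), so V₂/V₁ = ln(z₂/z₀) / ln(z₁/z₀).
ln(42.7/0.0455) = 6.8442, ln(20.0/0.0455) = 6.0858
V₂ = 16.1 × 6.8442/6.0858 = 16.1 × 1.1246 = 18.1065 m/s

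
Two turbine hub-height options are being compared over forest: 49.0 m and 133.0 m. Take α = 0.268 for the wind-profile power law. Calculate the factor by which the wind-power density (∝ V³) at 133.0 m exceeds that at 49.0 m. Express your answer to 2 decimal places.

2.23

Speed ratio: V_B/V_A = (z_B/z_A)^α = (133.0/49.0)^0.268 = (2.7143)^0.268 = 1.30683
Power-density ratio: P_B/P_A = (V_B/V_A)³ = (1.30683)³ = 2.23182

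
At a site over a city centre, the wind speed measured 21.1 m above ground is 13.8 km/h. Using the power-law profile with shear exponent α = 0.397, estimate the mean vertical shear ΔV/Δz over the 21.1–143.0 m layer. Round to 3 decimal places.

Power law: V₂ = V₁ · (z₂/z₁)^α = 13.8 × (6.7773)^0.397 = 29.4990 km/h
ΔV/Δz = (29.4990 − 13.8)/(143.0 − 21.1) = 15.6990/121.9000 = 0.12879 km/h/m

0.129 km/h/m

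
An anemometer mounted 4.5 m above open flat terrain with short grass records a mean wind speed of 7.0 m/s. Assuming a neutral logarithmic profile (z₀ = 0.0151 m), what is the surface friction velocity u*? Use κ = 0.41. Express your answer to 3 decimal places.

Log law: V(z) = (u*/κ) · ln(z/z₀) ⇒ u* = κ · V / ln(z/z₀)
u* = 0.41 × 7.0 / ln(4.5/0.0151) = 0.41 × 7.0 / 5.6971
   = 2.8700 / 5.6971 = 0.5038 m/s

u* ≈ 0.504 m/s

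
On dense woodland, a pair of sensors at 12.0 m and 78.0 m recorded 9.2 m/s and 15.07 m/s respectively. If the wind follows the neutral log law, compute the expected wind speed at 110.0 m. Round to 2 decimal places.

16.15 m/s

Log law: V ∝ ln(z/z₀). From the pair, with r = V₁/V₂ = 0.61048,
ln z₀ = (ln z₁ − r·ln z₂)/(1 − r) = (2.4849 − 0.61048×4.3567)/0.38952 = -0.4488 → z₀ = 0.6384 m
V₃ = V₁ · ln(z₃/z₀)/ln(z₁/z₀) = 9.2 × 5.1492/2.9337 = 16.1481 m/s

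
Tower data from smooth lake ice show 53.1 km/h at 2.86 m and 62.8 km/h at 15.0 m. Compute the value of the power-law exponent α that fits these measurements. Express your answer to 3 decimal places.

Power law: V₂/V₁ = (z₂/z₁)^α ⇒ α = ln(V₂/V₁) / ln(z₂/z₁)
α = ln(62.8/53.1) / ln(15.0/2.86) = ln(1.1827) / ln(5.2448)
  = 0.16778 / 1.65723 = 0.10124

α ≈ 0.101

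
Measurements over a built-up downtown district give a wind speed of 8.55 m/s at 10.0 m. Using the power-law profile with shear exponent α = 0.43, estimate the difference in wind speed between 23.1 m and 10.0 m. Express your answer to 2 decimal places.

Power law: V₂ = V₁ · (z₂/z₁)^α = 8.55 × (2.3100)^0.43 = 12.2552 m/s
ΔV = 12.2552 − 8.55 = 3.7052 m/s

3.71 m/s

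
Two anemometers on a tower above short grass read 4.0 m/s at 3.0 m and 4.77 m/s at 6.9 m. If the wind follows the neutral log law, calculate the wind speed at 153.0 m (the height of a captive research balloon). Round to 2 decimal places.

7.63 m/s

Log law: V ∝ ln(z/z₀). From the pair, with r = V₁/V₂ = 0.83857,
ln z₀ = (ln z₁ − r·ln z₂)/(1 − r) = (1.0986 − 0.83857×1.9315)/0.16143 = -3.2282 → z₀ = 0.03963 m
V₃ = V₁ · ln(z₃/z₀)/ln(z₁/z₀) = 4.0 × 8.2586/4.3268 = 7.6349 m/s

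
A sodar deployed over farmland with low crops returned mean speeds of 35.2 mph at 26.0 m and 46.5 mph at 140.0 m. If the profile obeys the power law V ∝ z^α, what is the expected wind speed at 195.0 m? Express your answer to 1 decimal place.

First find α: α = ln(V₂/V₁)/ln(z₂/z₁) = ln(46.5/35.2)/ln(140.0/26.0) = 0.27841/1.68355 = 0.1654
Extrapolate from 140.0 m to 195.0 m: V₃ = 46.5 × (195.0/140.0)^0.1654 = 46.5 × 1.0563 = 49.1191 mph

49.1 mph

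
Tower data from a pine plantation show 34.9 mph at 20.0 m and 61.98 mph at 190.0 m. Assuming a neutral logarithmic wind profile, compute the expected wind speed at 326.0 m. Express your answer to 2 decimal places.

68.47 mph

Log law: V ∝ ln(z/z₀). From the pair, with r = V₁/V₂ = 0.56308,
ln z₀ = (ln z₁ − r·ln z₂)/(1 − r) = (2.9957 − 0.56308×5.2470)/0.43692 = 0.0943 → z₀ = 1.099 m
V₃ = V₁ · ln(z₃/z₀)/ln(z₁/z₀) = 34.9 × 5.6926/2.9014 = 68.4739 mph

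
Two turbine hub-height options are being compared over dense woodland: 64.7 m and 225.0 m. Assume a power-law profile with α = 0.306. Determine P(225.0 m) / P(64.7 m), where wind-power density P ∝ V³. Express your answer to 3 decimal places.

Speed ratio: V_B/V_A = (z_B/z_A)^α = (225.0/64.7)^0.306 = (3.4776)^0.306 = 1.46430
Power-density ratio: P_B/P_A = (V_B/V_A)³ = (1.46430)³ = 3.13974

3.140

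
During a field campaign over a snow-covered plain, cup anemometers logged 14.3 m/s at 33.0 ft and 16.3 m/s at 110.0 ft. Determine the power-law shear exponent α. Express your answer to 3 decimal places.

α ≈ 0.109

Power law: V₂/V₁ = (z₂/z₁)^α ⇒ α = ln(V₂/V₁) / ln(z₂/z₁)
α = ln(16.3/14.3) / ln(110.0/33.0) = ln(1.1399) / ln(3.3333)
  = 0.13091 / 1.20397 = 0.10873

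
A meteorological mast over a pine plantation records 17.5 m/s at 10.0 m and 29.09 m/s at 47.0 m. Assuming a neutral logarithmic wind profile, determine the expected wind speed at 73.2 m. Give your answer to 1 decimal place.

Log law: V ∝ ln(z/z₀). From the pair, with r = V₁/V₂ = 0.60158,
ln z₀ = (ln z₁ − r·ln z₂)/(1 − r) = (2.3026 − 0.60158×3.8501)/0.39842 = -0.0341 → z₀ = 0.9665 m
V₃ = V₁ · ln(z₃/z₀)/ln(z₁/z₀) = 17.5 × 4.3273/2.3367 = 32.4081 m/s

32.4 m/s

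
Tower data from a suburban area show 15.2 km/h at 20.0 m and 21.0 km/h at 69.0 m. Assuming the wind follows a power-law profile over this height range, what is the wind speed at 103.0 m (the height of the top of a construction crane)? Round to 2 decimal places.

First find α: α = ln(V₂/V₁)/ln(z₂/z₁) = ln(21.0/15.2)/ln(69.0/20.0) = 0.32323/1.23837 = 0.2610
Extrapolate from 69.0 m to 103.0 m: V₃ = 21.0 × (103.0/69.0)^0.2610 = 21.0 × 1.1102 = 23.3148 km/h

23.31 km/h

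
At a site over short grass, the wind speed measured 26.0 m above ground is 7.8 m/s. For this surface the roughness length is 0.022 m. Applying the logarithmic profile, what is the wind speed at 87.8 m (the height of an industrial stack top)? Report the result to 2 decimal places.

Log law: V(z) ∝ ln(z/z₀), so V₂/V₁ = ln(z₂/z₀) / ln(z₁/z₀).
ln(87.8/0.022) = 8.2918, ln(26.0/0.022) = 7.0748
V₂ = 7.8 × 8.2918/7.0748 = 7.8 × 1.1720 = 9.1417 m/s

9.14 m/s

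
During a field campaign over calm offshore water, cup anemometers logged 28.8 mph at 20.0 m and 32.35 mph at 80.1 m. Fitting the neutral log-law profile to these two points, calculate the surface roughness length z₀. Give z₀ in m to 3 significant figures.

z₀ ≈ 0.000258 m

Log law: V(z) ∝ ln(z/z₀). With r = V₁/V₂ = 28.8/32.35 = 0.89026,
r · ln(z₂/z₀) = ln(z₁/z₀) ⇒ ln z₀ = (ln z₁ − r·ln z₂)/(1 − r)
ln z₀ = (2.99573 − 0.89026×4.38328) / 0.10974 = -8.2610
z₀ = exp(-8.2610) = 0.0002584 m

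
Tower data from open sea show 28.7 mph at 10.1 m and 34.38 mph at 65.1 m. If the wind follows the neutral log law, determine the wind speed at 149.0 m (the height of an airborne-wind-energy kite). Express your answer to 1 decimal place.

36.9 mph

Log law: V ∝ ln(z/z₀). From the pair, with r = V₁/V₂ = 0.83479,
ln z₀ = (ln z₁ − r·ln z₂)/(1 − r) = (2.3125 − 0.83479×4.1759)/0.16521 = -7.1028 → z₀ = 0.0008228 m
V₃ = V₁ · ln(z₃/z₀)/ln(z₁/z₀) = 28.7 × 12.1068/9.4154 = 36.9040 mph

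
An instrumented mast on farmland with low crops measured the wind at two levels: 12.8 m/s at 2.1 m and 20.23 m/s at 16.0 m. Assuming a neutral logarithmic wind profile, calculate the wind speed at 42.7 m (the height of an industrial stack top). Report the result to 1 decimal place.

Log law: V ∝ ln(z/z₀). From the pair, with r = V₁/V₂ = 0.63272,
ln z₀ = (ln z₁ − r·ln z₂)/(1 − r) = (0.7419 − 0.63272×2.7726)/0.36728 = -2.7564 → z₀ = 0.06352 m
V₃ = V₁ · ln(z₃/z₀)/ln(z₁/z₀) = 12.8 × 6.5106/3.4983 = 23.8216 m/s

23.8 m/s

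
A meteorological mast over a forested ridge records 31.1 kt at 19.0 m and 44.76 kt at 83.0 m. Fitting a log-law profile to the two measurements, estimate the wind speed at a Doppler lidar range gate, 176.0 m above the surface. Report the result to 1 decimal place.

51.7 kt

Log law: V ∝ ln(z/z₀). From the pair, with r = V₁/V₂ = 0.69482,
ln z₀ = (ln z₁ − r·ln z₂)/(1 − r) = (2.9444 − 0.69482×4.4188)/0.30518 = -0.4124 → z₀ = 0.6621 m
V₃ = V₁ · ln(z₃/z₀)/ln(z₁/z₀) = 31.1 × 5.5828/3.3568 = 51.7238 kt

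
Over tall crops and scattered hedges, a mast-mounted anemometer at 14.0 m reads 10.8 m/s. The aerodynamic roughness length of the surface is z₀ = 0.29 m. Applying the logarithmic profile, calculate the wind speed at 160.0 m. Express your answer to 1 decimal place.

17.6 m/s

Log law: V(z) ∝ ln(z/z₀), so V₂/V₁ = ln(z₂/z₀) / ln(z₁/z₀).
ln(160.0/0.29) = 6.3130, ln(14.0/0.29) = 3.8769
V₂ = 10.8 × 6.3130/3.8769 = 10.8 × 1.6284 = 17.5863 m/s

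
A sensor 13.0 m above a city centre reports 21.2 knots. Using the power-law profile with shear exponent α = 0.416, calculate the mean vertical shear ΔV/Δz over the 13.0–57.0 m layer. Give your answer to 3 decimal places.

0.409 knots/m

Power law: V₂ = V₁ · (z₂/z₁)^α = 21.2 × (4.3846)^0.416 = 39.2084 knots
ΔV/Δz = (39.2084 − 21.2)/(57.0 − 13.0) = 18.0084/44.0000 = 0.40928 knots/m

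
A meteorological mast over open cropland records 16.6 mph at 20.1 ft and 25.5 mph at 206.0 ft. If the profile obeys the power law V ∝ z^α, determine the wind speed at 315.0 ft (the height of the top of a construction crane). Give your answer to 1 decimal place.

27.6 mph

First find α: α = ln(V₂/V₁)/ln(z₂/z₁) = ln(25.5/16.6)/ln(206.0/20.1) = 0.42928/2.32716 = 0.1845
Extrapolate from 206.0 ft to 315.0 ft: V₃ = 25.5 × (315.0/206.0)^0.1845 = 25.5 × 1.0815 = 27.5780 mph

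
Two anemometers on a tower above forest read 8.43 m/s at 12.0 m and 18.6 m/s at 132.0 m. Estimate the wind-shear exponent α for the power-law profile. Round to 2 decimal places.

α ≈ 0.33

Power law: V₂/V₁ = (z₂/z₁)^α ⇒ α = ln(V₂/V₁) / ln(z₂/z₁)
α = ln(18.6/8.43) / ln(132.0/12.0) = ln(2.2064) / ln(11.0000)
  = 0.79136 / 2.39790 = 0.33002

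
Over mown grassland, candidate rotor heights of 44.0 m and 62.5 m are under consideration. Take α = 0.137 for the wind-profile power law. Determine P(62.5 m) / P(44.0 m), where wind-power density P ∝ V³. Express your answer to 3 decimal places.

Speed ratio: V_B/V_A = (z_B/z_A)^α = (62.5/44.0)^0.137 = (1.4205)^0.137 = 1.04926
Power-density ratio: P_B/P_A = (V_B/V_A)³ = (1.04926)³ = 1.15517

1.155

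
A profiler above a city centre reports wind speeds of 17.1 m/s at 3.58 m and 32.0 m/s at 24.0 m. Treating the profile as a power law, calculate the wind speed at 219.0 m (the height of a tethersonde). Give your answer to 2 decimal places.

66.28 m/s

First find α: α = ln(V₂/V₁)/ln(z₂/z₁) = ln(32.0/17.1)/ln(24.0/3.58) = 0.62666/1.90269 = 0.3294
Extrapolate from 24.0 m to 219.0 m: V₃ = 32.0 × (219.0/24.0)^0.3294 = 32.0 × 2.0714 = 66.2836 m/s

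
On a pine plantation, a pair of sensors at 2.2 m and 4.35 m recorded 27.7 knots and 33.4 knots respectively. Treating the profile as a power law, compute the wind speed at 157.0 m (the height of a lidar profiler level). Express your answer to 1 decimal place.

89.4 knots

First find α: α = ln(V₂/V₁)/ln(z₂/z₁) = ln(33.4/27.7)/ln(4.35/2.2) = 0.18712/0.68172 = 0.2745
Extrapolate from 4.35 m to 157.0 m: V₃ = 33.4 × (157.0/4.35)^0.2745 = 33.4 × 2.6760 = 89.3793 knots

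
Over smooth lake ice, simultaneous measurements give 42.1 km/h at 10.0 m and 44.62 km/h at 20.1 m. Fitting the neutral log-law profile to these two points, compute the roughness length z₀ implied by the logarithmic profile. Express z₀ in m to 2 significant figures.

z₀ ≈ 0.000086 m

Log law: V(z) ∝ ln(z/z₀). With r = V₁/V₂ = 42.1/44.62 = 0.94352,
r · ln(z₂/z₀) = ln(z₁/z₀) ⇒ ln z₀ = (ln z₁ − r·ln z₂)/(1 − r)
ln z₀ = (2.30259 − 0.94352×3.00072) / 0.05648 = -9.3607
z₀ = exp(-9.3607) = 0.00008604 m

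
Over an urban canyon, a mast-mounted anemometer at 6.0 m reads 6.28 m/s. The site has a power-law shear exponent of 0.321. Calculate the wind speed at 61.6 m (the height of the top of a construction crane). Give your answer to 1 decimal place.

13.3 m/s

Power-law profile: V₂ = V₁ · (z₂/z₁)^α
V₂ = 6.28 × (61.6/6.0)^0.321 = 6.28 × (10.2667)^0.321
    = 6.28 × 2.1119 = 13.2626 m/s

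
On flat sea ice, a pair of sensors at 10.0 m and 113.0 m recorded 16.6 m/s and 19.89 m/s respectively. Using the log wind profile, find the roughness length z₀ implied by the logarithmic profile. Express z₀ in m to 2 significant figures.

z₀ ≈ 0.000049 m

Log law: V(z) ∝ ln(z/z₀). With r = V₁/V₂ = 16.6/19.89 = 0.83459,
r · ln(z₂/z₀) = ln(z₁/z₀) ⇒ ln z₀ = (ln z₁ − r·ln z₂)/(1 − r)
ln z₀ = (2.30259 − 0.83459×4.72739) / 0.16541 = -9.9320
z₀ = exp(-9.9320) = 0.00004860 m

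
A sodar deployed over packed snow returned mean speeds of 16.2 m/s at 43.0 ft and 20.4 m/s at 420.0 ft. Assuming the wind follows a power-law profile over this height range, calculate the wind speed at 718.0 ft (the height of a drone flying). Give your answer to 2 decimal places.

21.54 m/s

First find α: α = ln(V₂/V₁)/ln(z₂/z₁) = ln(20.4/16.2)/ln(420.0/43.0) = 0.23052/2.27905 = 0.1011
Extrapolate from 420.0 ft to 718.0 ft: V₃ = 20.4 × (718.0/420.0)^0.1011 = 20.4 × 1.0557 = 21.5370 m/s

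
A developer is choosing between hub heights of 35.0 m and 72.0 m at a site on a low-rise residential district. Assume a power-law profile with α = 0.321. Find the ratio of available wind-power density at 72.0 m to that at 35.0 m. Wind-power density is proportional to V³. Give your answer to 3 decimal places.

2.003

Speed ratio: V_B/V_A = (z_B/z_A)^α = (72.0/35.0)^0.321 = (2.0571)^0.321 = 1.26054
Power-density ratio: P_B/P_A = (V_B/V_A)³ = (1.26054)³ = 2.00297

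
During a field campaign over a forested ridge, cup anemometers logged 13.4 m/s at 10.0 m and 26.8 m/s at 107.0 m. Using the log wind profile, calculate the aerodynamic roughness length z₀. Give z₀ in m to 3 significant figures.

Log law: V(z) ∝ ln(z/z₀). With r = V₁/V₂ = 13.4/26.8 = 0.50000,
r · ln(z₂/z₀) = ln(z₁/z₀) ⇒ ln z₀ = (ln z₁ − r·ln z₂)/(1 − r)
ln z₀ = (2.30259 − 0.50000×4.67283) / 0.50000 = -0.0677
z₀ = exp(-0.0677) = 0.9346 m

z₀ ≈ 0.935 m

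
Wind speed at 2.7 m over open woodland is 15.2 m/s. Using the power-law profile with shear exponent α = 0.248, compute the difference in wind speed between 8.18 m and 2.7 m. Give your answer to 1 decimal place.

4.8 m/s

Power law: V₂ = V₁ · (z₂/z₁)^α = 15.2 × (3.0296)^0.248 = 20.0091 m/s
ΔV = 20.0091 − 15.2 = 4.8091 m/s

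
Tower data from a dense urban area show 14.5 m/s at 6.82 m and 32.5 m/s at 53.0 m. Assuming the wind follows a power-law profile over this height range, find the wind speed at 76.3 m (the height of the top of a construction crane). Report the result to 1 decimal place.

37.5 m/s

First find α: α = ln(V₂/V₁)/ln(z₂/z₁) = ln(32.5/14.5)/ln(53.0/6.82) = 0.80709/2.05043 = 0.3936
Extrapolate from 53.0 m to 76.3 m: V₃ = 32.5 × (76.3/53.0)^0.3936 = 32.5 × 1.1542 = 37.5123 m/s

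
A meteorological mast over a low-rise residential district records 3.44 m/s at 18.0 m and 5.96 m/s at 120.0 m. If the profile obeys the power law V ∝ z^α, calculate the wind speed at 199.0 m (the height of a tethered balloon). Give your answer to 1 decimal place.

First find α: α = ln(V₂/V₁)/ln(z₂/z₁) = ln(5.96/3.44)/ln(120.0/18.0) = 0.54960/1.89712 = 0.2897
Extrapolate from 120.0 m to 199.0 m: V₃ = 5.96 × (199.0/120.0)^0.2897 = 5.96 × 1.1578 = 6.9006 m/s

6.9 m/s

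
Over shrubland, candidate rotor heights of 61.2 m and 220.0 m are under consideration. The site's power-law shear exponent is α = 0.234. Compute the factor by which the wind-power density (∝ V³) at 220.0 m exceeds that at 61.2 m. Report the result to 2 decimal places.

2.46

Speed ratio: V_B/V_A = (z_B/z_A)^α = (220.0/61.2)^0.234 = (3.5948)^0.234 = 1.34905
Power-density ratio: P_B/P_A = (V_B/V_A)³ = (1.34905)³ = 2.45517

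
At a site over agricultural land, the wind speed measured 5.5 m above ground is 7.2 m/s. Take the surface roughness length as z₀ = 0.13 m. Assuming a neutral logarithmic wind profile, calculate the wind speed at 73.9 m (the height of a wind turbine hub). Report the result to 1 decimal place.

Log law: V(z) ∝ ln(z/z₀), so V₂/V₁ = ln(z₂/z₀) / ln(z₁/z₀).
ln(73.9/0.13) = 6.3429, ln(5.5/0.13) = 3.7450
V₂ = 7.2 × 6.3429/3.7450 = 7.2 × 1.6937 = 12.1948 m/s

12.2 m/s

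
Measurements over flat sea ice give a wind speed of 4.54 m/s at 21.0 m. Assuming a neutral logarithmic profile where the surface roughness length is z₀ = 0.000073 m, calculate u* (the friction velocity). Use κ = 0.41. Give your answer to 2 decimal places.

u* ≈ 0.15 m/s

Log law: V(z) = (u*/κ) · ln(z/z₀) ⇒ u* = κ · V / ln(z/z₀)
u* = 0.41 × 4.54 / ln(21.0/0.000073) = 0.41 × 4.54 / 12.5696
   = 1.8614 / 12.5696 = 0.1481 m/s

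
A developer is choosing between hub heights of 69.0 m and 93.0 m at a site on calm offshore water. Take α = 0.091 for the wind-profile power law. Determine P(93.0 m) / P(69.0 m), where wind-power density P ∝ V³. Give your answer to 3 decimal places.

1.085

Speed ratio: V_B/V_A = (z_B/z_A)^α = (93.0/69.0)^0.091 = (1.3478)^0.091 = 1.02754
Power-density ratio: P_B/P_A = (V_B/V_A)³ = (1.02754)³ = 1.08490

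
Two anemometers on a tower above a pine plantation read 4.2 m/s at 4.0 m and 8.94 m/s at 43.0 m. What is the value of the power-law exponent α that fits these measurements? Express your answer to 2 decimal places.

α ≈ 0.32

Power law: V₂/V₁ = (z₂/z₁)^α ⇒ α = ln(V₂/V₁) / ln(z₂/z₁)
α = ln(8.94/4.2) / ln(43.0/4.0) = ln(2.1286) / ln(10.7500)
  = 0.75545 / 2.37491 = 0.31810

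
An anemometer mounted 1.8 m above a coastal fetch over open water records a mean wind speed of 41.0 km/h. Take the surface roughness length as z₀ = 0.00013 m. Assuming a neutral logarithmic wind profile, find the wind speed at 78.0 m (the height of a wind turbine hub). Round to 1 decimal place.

57.2 km/h

Log law: V(z) ∝ ln(z/z₀), so V₂/V₁ = ln(z₂/z₀) / ln(z₁/z₀).
ln(78.0/0.00013) = 13.3047, ln(1.8/0.00013) = 9.5358
V₂ = 41.0 × 13.3047/9.5358 = 41.0 × 1.3952 = 57.2049 km/h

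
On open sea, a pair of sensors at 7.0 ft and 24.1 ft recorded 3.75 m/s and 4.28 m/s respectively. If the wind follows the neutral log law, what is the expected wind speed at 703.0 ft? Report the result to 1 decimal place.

5.7 m/s

Log law: V ∝ ln(z/z₀). From the pair, with r = V₁/V₂ = 0.87617,
ln z₀ = (ln z₁ − r·ln z₂)/(1 − r) = (1.9459 − 0.87617×3.1822)/0.12383 = -6.8015 → z₀ = 0.001112 ft
V₃ = V₁ · ln(z₃/z₀)/ln(z₁/z₀) = 3.75 × 13.3569/8.7474 = 5.7261 m/s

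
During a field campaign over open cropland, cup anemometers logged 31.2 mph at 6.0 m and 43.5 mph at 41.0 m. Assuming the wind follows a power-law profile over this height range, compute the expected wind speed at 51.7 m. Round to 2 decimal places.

45.28 mph

First find α: α = ln(V₂/V₁)/ln(z₂/z₁) = ln(43.5/31.2)/ln(41.0/6.0) = 0.33234/1.92181 = 0.1729
Extrapolate from 41.0 m to 51.7 m: V₃ = 43.5 × (51.7/41.0)^0.1729 = 43.5 × 1.0409 = 45.2798 mph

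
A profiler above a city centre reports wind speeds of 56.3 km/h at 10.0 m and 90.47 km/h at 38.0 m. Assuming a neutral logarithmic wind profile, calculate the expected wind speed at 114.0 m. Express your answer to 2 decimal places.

Log law: V ∝ ln(z/z₀). From the pair, with r = V₁/V₂ = 0.62231,
ln z₀ = (ln z₁ − r·ln z₂)/(1 − r) = (2.3026 − 0.62231×3.6376)/0.37769 = 0.1030 → z₀ = 1.108 m
V₃ = V₁ · ln(z₃/z₀)/ln(z₁/z₀) = 56.3 × 4.6332/2.1996 = 118.5895 km/h

118.59 km/h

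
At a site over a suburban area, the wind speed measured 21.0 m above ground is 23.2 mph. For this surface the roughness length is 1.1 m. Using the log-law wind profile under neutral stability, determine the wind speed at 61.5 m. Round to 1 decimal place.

31.7 mph

Log law: V(z) ∝ ln(z/z₀), so V₂/V₁ = ln(z₂/z₀) / ln(z₁/z₀).
ln(61.5/1.1) = 4.0237, ln(21.0/1.1) = 2.9492
V₂ = 23.2 × 4.0237/2.9492 = 23.2 × 1.3643 = 31.6527 mph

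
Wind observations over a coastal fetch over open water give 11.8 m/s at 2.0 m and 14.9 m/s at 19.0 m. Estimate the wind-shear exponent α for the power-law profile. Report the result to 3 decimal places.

α ≈ 0.104

Power law: V₂/V₁ = (z₂/z₁)^α ⇒ α = ln(V₂/V₁) / ln(z₂/z₁)
α = ln(14.9/11.8) / ln(19.0/2.0) = ln(1.2627) / ln(9.5000)
  = 0.23326 / 2.25129 = 0.10361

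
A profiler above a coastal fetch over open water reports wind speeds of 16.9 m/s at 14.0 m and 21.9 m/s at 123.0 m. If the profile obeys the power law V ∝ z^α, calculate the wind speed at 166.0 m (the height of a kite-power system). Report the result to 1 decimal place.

First find α: α = ln(V₂/V₁)/ln(z₂/z₁) = ln(21.9/16.9)/ln(123.0/14.0) = 0.25917/2.17313 = 0.1193
Extrapolate from 123.0 m to 166.0 m: V₃ = 21.9 × (166.0/123.0)^0.1193 = 21.9 × 1.0364 = 22.6972 m/s

22.7 m/s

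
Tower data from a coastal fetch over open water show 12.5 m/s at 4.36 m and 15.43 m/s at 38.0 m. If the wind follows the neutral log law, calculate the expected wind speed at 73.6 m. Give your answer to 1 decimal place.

Log law: V ∝ ln(z/z₀). From the pair, with r = V₁/V₂ = 0.81011,
ln z₀ = (ln z₁ − r·ln z₂)/(1 − r) = (1.4725 − 0.81011×3.6376)/0.18989 = -7.7644 → z₀ = 0.0004246 m
V₃ = V₁ · ln(z₃/z₀)/ln(z₁/z₀) = 12.5 × 12.0630/9.2368 = 16.3246 m/s

16.3 m/s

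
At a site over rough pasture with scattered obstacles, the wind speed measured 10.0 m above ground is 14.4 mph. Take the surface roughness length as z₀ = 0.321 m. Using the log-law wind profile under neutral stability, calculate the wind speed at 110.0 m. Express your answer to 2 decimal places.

24.44 mph

Log law: V(z) ∝ ln(z/z₀), so V₂/V₁ = ln(z₂/z₀) / ln(z₁/z₀).
ln(110.0/0.321) = 5.8368, ln(10.0/0.321) = 3.4389
V₂ = 14.4 × 5.8368/3.4389 = 14.4 × 1.6973 = 24.4409 mph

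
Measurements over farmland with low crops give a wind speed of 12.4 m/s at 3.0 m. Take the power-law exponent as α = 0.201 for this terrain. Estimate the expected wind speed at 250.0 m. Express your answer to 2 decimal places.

30.17 m/s

Power-law profile: V₂ = V₁ · (z₂/z₁)^α
V₂ = 12.4 × (250.0/3.0)^0.201 = 12.4 × (83.3333)^0.201
    = 12.4 × 2.4327 = 30.1652 m/s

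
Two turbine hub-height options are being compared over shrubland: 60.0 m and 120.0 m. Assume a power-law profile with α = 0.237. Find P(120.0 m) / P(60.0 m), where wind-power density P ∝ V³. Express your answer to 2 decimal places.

1.64

Speed ratio: V_B/V_A = (z_B/z_A)^α = (120.0/60.0)^0.237 = (2.0000)^0.237 = 1.17854
Power-density ratio: P_B/P_A = (V_B/V_A)³ = (1.17854)³ = 1.63694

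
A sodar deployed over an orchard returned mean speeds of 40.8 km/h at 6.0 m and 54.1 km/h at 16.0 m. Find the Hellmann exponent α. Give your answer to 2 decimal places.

α ≈ 0.29

Power law: V₂/V₁ = (z₂/z₁)^α ⇒ α = ln(V₂/V₁) / ln(z₂/z₁)
α = ln(54.1/40.8) / ln(16.0/6.0) = ln(1.3260) / ln(2.6667)
  = 0.28215 / 0.98083 = 0.28767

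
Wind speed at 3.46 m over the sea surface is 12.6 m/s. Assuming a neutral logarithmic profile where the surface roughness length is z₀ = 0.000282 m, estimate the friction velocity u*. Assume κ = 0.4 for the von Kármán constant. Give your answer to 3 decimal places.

u* ≈ 0.535 m/s

Log law: V(z) = (u*/κ) · ln(z/z₀) ⇒ u* = κ · V / ln(z/z₀)
u* = 0.4 × 12.6 / ln(3.46/0.000282) = 0.4 × 12.6 / 9.4149
   = 5.0400 / 9.4149 = 0.5353 m/s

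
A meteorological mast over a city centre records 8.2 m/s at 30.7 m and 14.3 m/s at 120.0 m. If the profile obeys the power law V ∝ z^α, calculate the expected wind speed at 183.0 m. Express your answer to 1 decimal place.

First find α: α = ln(V₂/V₁)/ln(z₂/z₁) = ln(14.3/8.2)/ln(120.0/30.7) = 0.55613/1.36323 = 0.4079
Extrapolate from 120.0 m to 183.0 m: V₃ = 14.3 × (183.0/120.0)^0.4079 = 14.3 × 1.1879 = 16.9864 m/s

17.0 m/s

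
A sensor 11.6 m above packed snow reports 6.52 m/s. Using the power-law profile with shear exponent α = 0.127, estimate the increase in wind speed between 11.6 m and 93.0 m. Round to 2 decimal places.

1.97 m/s

Power law: V₂ = V₁ · (z₂/z₁)^α = 6.52 × (8.0172)^0.127 = 8.4930 m/s
ΔV = 8.4930 − 6.52 = 1.9730 m/s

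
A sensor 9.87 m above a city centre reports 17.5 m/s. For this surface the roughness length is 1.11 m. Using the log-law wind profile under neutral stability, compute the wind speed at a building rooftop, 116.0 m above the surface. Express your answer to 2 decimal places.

Log law: V(z) ∝ ln(z/z₀), so V₂/V₁ = ln(z₂/z₀) / ln(z₁/z₀).
ln(116.0/1.11) = 4.6492, ln(9.87/1.11) = 2.1851
V₂ = 17.5 × 4.6492/2.1851 = 17.5 × 2.1277 = 37.2340 m/s

37.23 m/s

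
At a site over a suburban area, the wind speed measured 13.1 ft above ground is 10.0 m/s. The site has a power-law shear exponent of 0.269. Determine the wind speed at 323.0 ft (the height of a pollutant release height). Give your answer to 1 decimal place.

23.7 m/s

Power-law profile: V₂ = V₁ · (z₂/z₁)^α
V₂ = 10.0 × (323.0/13.1)^0.269 = 10.0 × (24.6565)^0.269
    = 10.0 × 2.3683 = 23.6826 m/s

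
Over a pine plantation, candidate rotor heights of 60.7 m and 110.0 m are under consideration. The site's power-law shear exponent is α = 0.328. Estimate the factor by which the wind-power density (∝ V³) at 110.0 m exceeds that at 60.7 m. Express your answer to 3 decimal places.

Speed ratio: V_B/V_A = (z_B/z_A)^α = (110.0/60.7)^0.328 = (1.8122)^0.328 = 1.21532
Power-density ratio: P_B/P_A = (V_B/V_A)³ = (1.21532)³ = 1.79503

1.795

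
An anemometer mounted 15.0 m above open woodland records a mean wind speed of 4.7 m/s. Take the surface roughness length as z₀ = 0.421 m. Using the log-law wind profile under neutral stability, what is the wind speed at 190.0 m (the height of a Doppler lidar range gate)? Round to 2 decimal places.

8.04 m/s

Log law: V(z) ∝ ln(z/z₀), so V₂/V₁ = ln(z₂/z₀) / ln(z₁/z₀).
ln(190.0/0.421) = 6.1121, ln(15.0/0.421) = 3.5732
V₂ = 4.7 × 6.1121/3.5732 = 4.7 × 1.7106 = 8.0397 m/s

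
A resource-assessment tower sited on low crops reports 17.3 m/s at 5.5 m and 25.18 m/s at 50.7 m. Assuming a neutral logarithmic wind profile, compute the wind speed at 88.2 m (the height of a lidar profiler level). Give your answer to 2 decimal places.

Log law: V ∝ ln(z/z₀). From the pair, with r = V₁/V₂ = 0.68705,
ln z₀ = (ln z₁ − r·ln z₂)/(1 − r) = (1.7047 − 0.68705×3.9259)/0.31295 = -3.1717 → z₀ = 0.04193 m
V₃ = V₁ · ln(z₃/z₀)/ln(z₁/z₀) = 17.3 × 7.6513/4.8764 = 27.1443 m/s

27.14 m/s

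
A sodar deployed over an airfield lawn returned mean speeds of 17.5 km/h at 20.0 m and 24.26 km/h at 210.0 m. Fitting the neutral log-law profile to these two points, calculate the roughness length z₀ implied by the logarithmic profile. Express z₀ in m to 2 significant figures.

Log law: V(z) ∝ ln(z/z₀). With r = V₁/V₂ = 17.5/24.26 = 0.72135,
r · ln(z₂/z₀) = ln(z₁/z₀) ⇒ ln z₀ = (ln z₁ − r·ln z₂)/(1 − r)
ln z₀ = (2.99573 − 0.72135×5.34711) / 0.27865 = -3.0914
z₀ = exp(-3.0914) = 0.04544 m

z₀ ≈ 0.045 m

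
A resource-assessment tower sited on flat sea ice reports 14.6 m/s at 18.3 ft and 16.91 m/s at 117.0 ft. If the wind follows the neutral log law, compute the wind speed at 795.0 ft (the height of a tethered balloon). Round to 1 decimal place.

Log law: V ∝ ln(z/z₀). From the pair, with r = V₁/V₂ = 0.86339,
ln z₀ = (ln z₁ − r·ln z₂)/(1 − r) = (2.9069 − 0.86339×4.7622)/0.13661 = -8.8191 → z₀ = 0.0001479 ft
V₃ = V₁ · ln(z₃/z₀)/ln(z₁/z₀) = 14.6 × 15.4974/11.7260 = 19.2958 m/s

19.3 m/s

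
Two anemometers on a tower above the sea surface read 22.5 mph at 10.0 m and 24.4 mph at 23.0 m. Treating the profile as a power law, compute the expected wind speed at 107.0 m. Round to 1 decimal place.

28.3 mph

First find α: α = ln(V₂/V₁)/ln(z₂/z₁) = ln(24.4/22.5)/ln(23.0/10.0) = 0.08107/0.83291 = 0.0973
Extrapolate from 23.0 m to 107.0 m: V₃ = 24.4 × (107.0/23.0)^0.0973 = 24.4 × 1.1614 = 28.3383 mph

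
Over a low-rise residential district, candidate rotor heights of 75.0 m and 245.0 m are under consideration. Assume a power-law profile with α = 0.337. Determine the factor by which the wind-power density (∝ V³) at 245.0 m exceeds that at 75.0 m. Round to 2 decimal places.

Speed ratio: V_B/V_A = (z_B/z_A)^α = (245.0/75.0)^0.337 = (3.2667)^0.337 = 1.49023
Power-density ratio: P_B/P_A = (V_B/V_A)³ = (1.49023)³ = 3.30948

3.31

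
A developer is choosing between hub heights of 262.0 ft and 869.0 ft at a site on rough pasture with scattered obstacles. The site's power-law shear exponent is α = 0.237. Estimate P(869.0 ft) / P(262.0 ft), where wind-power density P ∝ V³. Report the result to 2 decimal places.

Speed ratio: V_B/V_A = (z_B/z_A)^α = (869.0/262.0)^0.237 = (3.3168)^0.237 = 1.32865
Power-density ratio: P_B/P_A = (V_B/V_A)³ = (1.32865)³ = 2.34548

2.35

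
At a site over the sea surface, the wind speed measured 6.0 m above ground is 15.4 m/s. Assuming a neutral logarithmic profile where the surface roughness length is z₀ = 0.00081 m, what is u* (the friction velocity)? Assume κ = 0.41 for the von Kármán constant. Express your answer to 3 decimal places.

u* ≈ 0.709 m/s

Log law: V(z) = (u*/κ) · ln(z/z₀) ⇒ u* = κ · V / ln(z/z₀)
u* = 0.41 × 15.4 / ln(6.0/0.00081) = 0.41 × 15.4 / 8.9102
   = 6.3140 / 8.9102 = 0.7086 m/s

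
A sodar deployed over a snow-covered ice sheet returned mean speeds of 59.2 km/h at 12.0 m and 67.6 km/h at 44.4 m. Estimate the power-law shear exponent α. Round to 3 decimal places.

Power law: V₂/V₁ = (z₂/z₁)^α ⇒ α = ln(V₂/V₁) / ln(z₂/z₁)
α = ln(67.6/59.2) / ln(44.4/12.0) = ln(1.1419) / ln(3.7000)
  = 0.13269 / 1.30833 = 0.10142

α ≈ 0.101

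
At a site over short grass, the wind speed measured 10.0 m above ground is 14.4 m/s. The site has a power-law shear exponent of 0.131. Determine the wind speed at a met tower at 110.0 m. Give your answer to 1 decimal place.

Power-law profile: V₂ = V₁ · (z₂/z₁)^α
V₂ = 14.4 × (110.0/10.0)^0.131 = 14.4 × (11.0000)^0.131
    = 14.4 × 1.3691 = 19.7145 m/s

19.7 m/s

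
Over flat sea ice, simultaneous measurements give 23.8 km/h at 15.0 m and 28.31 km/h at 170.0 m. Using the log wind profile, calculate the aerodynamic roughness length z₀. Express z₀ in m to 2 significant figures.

Log law: V(z) ∝ ln(z/z₀). With r = V₁/V₂ = 23.8/28.31 = 0.84069,
r · ln(z₂/z₀) = ln(z₁/z₀) ⇒ ln z₀ = (ln z₁ − r·ln z₂)/(1 − r)
ln z₀ = (2.70805 − 0.84069×5.13580) / 0.15931 = -10.1036
z₀ = exp(-10.1036) = 0.00004093 m

z₀ ≈ 0.000041 m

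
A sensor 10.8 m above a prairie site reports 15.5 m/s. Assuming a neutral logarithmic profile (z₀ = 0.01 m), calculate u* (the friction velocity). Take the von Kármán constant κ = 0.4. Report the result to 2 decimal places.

Log law: V(z) = (u*/κ) · ln(z/z₀) ⇒ u* = κ · V / ln(z/z₀)
u* = 0.4 × 15.5 / ln(10.8/0.01) = 0.4 × 15.5 / 6.9847
   = 6.2000 / 6.9847 = 0.8877 m/s

u* ≈ 0.89 m/s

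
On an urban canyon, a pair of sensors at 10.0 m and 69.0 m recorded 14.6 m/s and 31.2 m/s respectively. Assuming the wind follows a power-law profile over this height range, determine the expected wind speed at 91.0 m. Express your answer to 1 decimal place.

First find α: α = ln(V₂/V₁)/ln(z₂/z₁) = ln(31.2/14.6)/ln(69.0/10.0) = 0.75940/1.93152 = 0.3932
Extrapolate from 69.0 m to 91.0 m: V₃ = 31.2 × (91.0/69.0)^0.3932 = 31.2 × 1.1149 = 34.7864 m/s

34.8 m/s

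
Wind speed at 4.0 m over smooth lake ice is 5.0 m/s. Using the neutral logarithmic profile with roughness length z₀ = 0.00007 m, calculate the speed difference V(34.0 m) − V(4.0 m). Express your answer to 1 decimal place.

Log law: V₂ = V₁ · ln(z₂/z₀)/ln(z₁/z₀) = 5.0 × 13.0934/10.9533 = 5.9769 m/s
ΔV = 5.9769 − 5.0 = 0.9769 m/s

1.0 m/s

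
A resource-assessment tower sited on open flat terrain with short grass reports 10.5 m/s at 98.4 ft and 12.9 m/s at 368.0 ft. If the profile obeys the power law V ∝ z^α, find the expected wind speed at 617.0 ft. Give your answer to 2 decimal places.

13.98 m/s

First find α: α = ln(V₂/V₁)/ln(z₂/z₁) = ln(12.9/10.5)/ln(368.0/98.4) = 0.20585/1.31904 = 0.1561
Extrapolate from 368.0 ft to 617.0 ft: V₃ = 12.9 × (617.0/368.0)^0.1561 = 12.9 × 1.0840 = 13.9835 m/s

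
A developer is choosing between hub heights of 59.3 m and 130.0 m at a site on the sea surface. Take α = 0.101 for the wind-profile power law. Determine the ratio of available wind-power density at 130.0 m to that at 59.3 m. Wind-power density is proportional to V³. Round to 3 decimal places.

Speed ratio: V_B/V_A = (z_B/z_A)^α = (130.0/59.3)^0.101 = (2.1922)^0.101 = 1.08250
Power-density ratio: P_B/P_A = (V_B/V_A)³ = (1.08250)³ = 1.26850

1.268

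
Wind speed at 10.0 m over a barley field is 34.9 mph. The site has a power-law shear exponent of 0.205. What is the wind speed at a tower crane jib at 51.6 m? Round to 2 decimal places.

48.86 mph

Power-law profile: V₂ = V₁ · (z₂/z₁)^α
V₂ = 34.9 × (51.6/10.0)^0.205 = 34.9 × (5.1600)^0.205
    = 34.9 × 1.3999 = 48.8561 mph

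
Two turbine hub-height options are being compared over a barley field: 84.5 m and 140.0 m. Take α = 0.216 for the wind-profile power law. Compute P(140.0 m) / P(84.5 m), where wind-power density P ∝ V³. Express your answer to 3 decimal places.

Speed ratio: V_B/V_A = (z_B/z_A)^α = (140.0/84.5)^0.216 = (1.6568)^0.216 = 1.11523
Power-density ratio: P_B/P_A = (V_B/V_A)³ = (1.11523)³ = 1.38704

1.387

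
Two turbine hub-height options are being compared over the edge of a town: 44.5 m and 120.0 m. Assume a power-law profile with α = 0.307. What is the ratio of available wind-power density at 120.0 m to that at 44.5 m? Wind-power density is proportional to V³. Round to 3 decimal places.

Speed ratio: V_B/V_A = (z_B/z_A)^α = (120.0/44.5)^0.307 = (2.6966)^0.307 = 1.35601
Power-density ratio: P_B/P_A = (V_B/V_A)³ = (1.35601)³ = 2.49337

2.493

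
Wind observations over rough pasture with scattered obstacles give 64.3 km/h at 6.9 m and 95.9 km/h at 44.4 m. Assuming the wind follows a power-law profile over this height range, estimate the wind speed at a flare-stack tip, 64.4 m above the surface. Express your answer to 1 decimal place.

103.9 km/h

First find α: α = ln(V₂/V₁)/ln(z₂/z₁) = ln(95.9/64.3)/ln(44.4/6.9) = 0.39975/1.86172 = 0.2147
Extrapolate from 44.4 m to 64.4 m: V₃ = 95.9 × (64.4/44.4)^0.2147 = 95.9 × 1.0831 = 103.8715 km/h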